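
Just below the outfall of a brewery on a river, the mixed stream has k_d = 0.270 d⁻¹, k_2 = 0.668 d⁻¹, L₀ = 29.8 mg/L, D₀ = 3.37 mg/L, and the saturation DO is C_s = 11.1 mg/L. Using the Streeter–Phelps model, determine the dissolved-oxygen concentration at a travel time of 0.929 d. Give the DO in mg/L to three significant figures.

DO ≈ 4.43 mg/L

k_d L₀/(k_2−k_d) = 0.270×29.8/(0.668−0.270) = 8.046/0.3980 = 20.22 mg/L.
e^(−k_d t) = e^(−0.270×0.9290) = 0.7782; e^(−k_2 t) = e^(−0.668×0.9290) = 0.5376.
D = 20.22 × (0.7782 − 0.5376) + 3.37 × 0.5376 = 4.862 + 1.812 = 6.674 mg/L.
DO = C_s − D = 11.1 − 6.674 = 4.426 mg/L.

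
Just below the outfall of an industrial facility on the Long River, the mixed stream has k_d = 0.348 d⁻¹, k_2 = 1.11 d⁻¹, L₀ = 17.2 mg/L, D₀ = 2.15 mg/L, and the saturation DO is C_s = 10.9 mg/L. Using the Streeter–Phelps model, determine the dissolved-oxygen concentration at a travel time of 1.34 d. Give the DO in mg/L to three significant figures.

DO ≈ 7.26 mg/L

k_d L₀/(k_2−k_d) = 0.348×17.2/(1.11−0.348) = 5.986/0.7620 = 7.855 mg/L.
e^(−k_d t) = e^(−0.348×1.340) = 0.6273; e^(−k_2 t) = e^(−1.11×1.340) = 0.2260.
D = 7.855 × (0.6273 − 0.2260) + 2.15 × 0.2260 = 3.153 + 0.4858 = 3.638 mg/L.
DO = C_s − D = 10.9 − 3.638 = 7.262 mg/L.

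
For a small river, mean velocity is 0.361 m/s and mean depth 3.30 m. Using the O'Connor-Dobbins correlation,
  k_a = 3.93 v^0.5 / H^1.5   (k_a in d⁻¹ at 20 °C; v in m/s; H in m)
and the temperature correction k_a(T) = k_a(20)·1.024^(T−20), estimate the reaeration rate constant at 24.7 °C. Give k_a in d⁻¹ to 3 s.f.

k_a ≈ 0.440 d⁻¹

k_a(20) = 3.93 × 0.361^0.5 / 3.30^1.5 = 3.93 × 0.6008 / 5.995 = 0.3939 d⁻¹.
k_a(24.7) = 0.3939 × 1.024^(24.7−20) = 0.3939 × 1.118 = 0.4403 d⁻¹.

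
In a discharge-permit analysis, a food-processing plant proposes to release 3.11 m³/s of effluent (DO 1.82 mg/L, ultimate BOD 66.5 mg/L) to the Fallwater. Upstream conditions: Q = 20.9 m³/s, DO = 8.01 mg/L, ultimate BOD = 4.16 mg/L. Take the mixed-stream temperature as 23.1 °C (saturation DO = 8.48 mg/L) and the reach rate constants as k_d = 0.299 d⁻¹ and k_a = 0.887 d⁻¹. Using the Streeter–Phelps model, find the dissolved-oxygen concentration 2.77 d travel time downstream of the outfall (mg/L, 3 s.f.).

Mixed DO = (20.9×8.01 + 3.11×1.82)/(20.9+3.11) = 173.1/24.01 = 7.208 mg/L.
Mixed L₀ = (20.9×4.16 + 3.11×66.5)/(24.01) = 293.8/24.01 = 12.23 mg/L.
Initial deficit D₀ = C_s − DO₀ = 8.48 − 7.208 = 1.272 mg/L.
D(2.77) = [0.299×12.23/(0.887−0.299)](e^(−0.299×2.77) − e^(−0.887×2.77)) + 1.272 e^(−0.887×2.77)
= 6.221 × (0.4368 − 0.08569) + 1.272 × 0.08569 = 2.294 mg/L.
DO = 8.48 − 2.294 = 6.186 mg/L.

DO ≈ 6.19 mg/L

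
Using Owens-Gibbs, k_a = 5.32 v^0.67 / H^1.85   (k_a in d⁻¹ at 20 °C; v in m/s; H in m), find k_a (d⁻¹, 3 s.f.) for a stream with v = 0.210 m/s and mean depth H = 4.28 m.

k_a = 5.32 × 0.210^0.67 / 4.28^1.85 = 5.32 × 0.3515 / 14.73 = 0.1269 d⁻¹.

k_a ≈ 0.127 d⁻¹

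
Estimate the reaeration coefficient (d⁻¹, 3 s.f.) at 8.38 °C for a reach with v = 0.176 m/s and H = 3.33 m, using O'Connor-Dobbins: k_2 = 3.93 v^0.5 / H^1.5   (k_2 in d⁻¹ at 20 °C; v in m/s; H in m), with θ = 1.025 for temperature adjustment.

k_2 ≈ 0.204 d⁻¹

k_2(20) = 3.93 × 0.176^0.5 / 3.33^1.5 = 3.93 × 0.4195 / 6.077 = 0.2713 d⁻¹.
k_2(8.38) = 0.2713 × 1.025^(8.38−20) = 0.2713 × 0.7506 = 0.2036 d⁻¹.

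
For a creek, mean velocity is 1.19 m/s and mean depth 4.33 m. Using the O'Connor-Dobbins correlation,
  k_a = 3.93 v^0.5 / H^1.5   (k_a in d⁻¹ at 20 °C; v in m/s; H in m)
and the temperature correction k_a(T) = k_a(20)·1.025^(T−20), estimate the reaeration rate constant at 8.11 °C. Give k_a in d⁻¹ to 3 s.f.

k_a(20) = 3.93 × 1.19^0.5 / 4.33^1.5 = 3.93 × 1.091 / 9.010 = 0.4758 d⁻¹.
k_a(8.11) = 0.4758 × 1.025^(8.11−20) = 0.4758 × 0.7456 = 0.3548 d⁻¹.

k_a ≈ 0.355 d⁻¹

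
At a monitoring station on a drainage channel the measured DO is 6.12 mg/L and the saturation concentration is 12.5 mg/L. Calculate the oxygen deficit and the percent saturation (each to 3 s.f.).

D = C_s − C = 12.5 − 6.12 = 6.38 mg/L.
% saturation = 6.12/12.5 × 100 = 49.0 %.

D ≈ 6.38 mg/L; 49.0 % saturation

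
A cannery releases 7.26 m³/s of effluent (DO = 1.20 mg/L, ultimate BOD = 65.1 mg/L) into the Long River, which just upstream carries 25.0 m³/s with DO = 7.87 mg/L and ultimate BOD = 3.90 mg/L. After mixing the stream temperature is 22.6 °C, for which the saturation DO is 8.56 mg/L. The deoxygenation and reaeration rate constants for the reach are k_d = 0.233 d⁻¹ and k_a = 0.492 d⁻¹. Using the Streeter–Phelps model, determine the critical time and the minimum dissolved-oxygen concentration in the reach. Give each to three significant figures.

Mixed DO = (25.0×7.87 + 7.26×1.20)/(25.0+7.26) = 205.5/32.26 = 6.369 mg/L.
Mixed L₀ = (25.0×3.90 + 7.26×65.1)/(32.26) = 570.1/32.26 = 17.67 mg/L.
Initial deficit D₀ = C_s − DO₀ = 8.56 − 6.369 = 2.191 mg/L.
t_c = (1/0.2590) ln[(0.492/0.233)(1 − 2.191×0.2590/(0.233×17.67))] = 3.861 × ln(1.821) = 2.313 d.
D_c = (0.233/0.492) × 17.67 × e^(−0.233×2.313) = 0.4736 × 17.67 × 0.5833 = 4.882 mg/L.
Minimum DO = 8.56 − 4.882 = 3.678 mg/L.

t_c ≈ 2.31 d; minimum DO ≈ 3.68 mg/L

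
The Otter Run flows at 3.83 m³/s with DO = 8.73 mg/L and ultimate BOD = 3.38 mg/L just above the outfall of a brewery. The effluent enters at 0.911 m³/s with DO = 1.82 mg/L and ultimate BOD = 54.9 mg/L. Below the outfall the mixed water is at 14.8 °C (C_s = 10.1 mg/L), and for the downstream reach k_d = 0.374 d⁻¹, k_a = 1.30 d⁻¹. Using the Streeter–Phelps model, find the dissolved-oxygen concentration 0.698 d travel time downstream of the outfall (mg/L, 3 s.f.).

Mixed DO = (3.83×8.73 + 0.911×1.82)/(3.83+0.911) = 35.09/4.741 = 7.402 mg/L.
Mixed L₀ = (3.83×3.38 + 0.911×54.9)/(4.741) = 62.96/4.741 = 13.28 mg/L.
Initial deficit D₀ = C_s − DO₀ = 10.1 − 7.402 = 2.698 mg/L.
D(0.698) = [0.374×13.28/(1.30−0.374)](e^(−0.374×0.698) − e^(−1.30×0.698)) + 2.698 e^(−1.30×0.698)
= 5.364 × (0.7702 − 0.4036) + 2.698 × 0.4036 = 3.055 mg/L.
DO = 10.1 − 3.055 = 7.045 mg/L.

DO ≈ 7.04 mg/L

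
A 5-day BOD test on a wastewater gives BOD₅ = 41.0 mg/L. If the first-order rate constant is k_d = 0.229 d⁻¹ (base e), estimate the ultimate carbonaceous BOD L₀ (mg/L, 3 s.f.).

L₀ ≈ 60.1 mg/L

BOD₅ = L₀(1 − e^(−5k_d)) ⇒ L₀ = BOD₅ / (1 − e^(−5×0.229))
= 41.0 / (1 − 0.3182) = 41.0 / 0.6818 = 60.14 mg/L.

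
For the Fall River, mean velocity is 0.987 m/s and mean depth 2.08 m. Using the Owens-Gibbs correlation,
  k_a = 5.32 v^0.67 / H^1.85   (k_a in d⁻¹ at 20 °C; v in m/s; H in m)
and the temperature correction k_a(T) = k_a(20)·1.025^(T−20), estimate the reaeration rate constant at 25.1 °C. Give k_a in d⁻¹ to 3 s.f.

k_a ≈ 1.54 d⁻¹

k_a(20) = 5.32 × 0.987^0.67 / 2.08^1.85 = 5.32 × 0.9913 / 3.876 = 1.360 d⁻¹.
k_a(25.1) = 1.360 × 1.025^(25.1−20) = 1.360 × 1.134 = 1.543 d⁻¹.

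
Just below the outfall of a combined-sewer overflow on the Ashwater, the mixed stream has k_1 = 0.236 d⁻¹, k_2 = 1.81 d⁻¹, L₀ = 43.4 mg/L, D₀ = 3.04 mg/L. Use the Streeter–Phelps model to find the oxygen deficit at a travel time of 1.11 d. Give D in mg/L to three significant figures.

k_1 L₀/(k_2−k_1) = 0.236×43.4/(1.81−0.236) = 10.24/1.574 = 6.507 mg/L.
e^(−k_1 t) = e^(−0.236×1.110) = 0.7695; e^(−k_2 t) = e^(−1.81×1.110) = 0.1341.
D = 6.507 × (0.7695 − 0.1341) + 3.04 × 0.1341 = 4.135 + 0.4077 = 4.543 mg/L.

D ≈ 4.54 mg/L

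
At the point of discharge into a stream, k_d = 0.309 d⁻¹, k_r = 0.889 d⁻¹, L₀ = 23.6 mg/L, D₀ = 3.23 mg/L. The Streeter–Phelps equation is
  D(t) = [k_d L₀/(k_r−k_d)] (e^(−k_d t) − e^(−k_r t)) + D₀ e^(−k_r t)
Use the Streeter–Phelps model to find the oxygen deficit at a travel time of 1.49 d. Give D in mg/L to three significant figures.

k_d L₀/(k_r−k_d) = 0.309×23.6/(0.889−0.309) = 7.292/0.5800 = 12.57 mg/L.
e^(−k_d t) = e^(−0.309×1.490) = 0.6310; e^(−k_r t) = e^(−0.889×1.490) = 0.2659.
D = 12.57 × (0.6310 − 0.2659) + 3.23 × 0.2659 = 4.591 + 0.8589 = 5.450 mg/L.

D ≈ 5.45 mg/L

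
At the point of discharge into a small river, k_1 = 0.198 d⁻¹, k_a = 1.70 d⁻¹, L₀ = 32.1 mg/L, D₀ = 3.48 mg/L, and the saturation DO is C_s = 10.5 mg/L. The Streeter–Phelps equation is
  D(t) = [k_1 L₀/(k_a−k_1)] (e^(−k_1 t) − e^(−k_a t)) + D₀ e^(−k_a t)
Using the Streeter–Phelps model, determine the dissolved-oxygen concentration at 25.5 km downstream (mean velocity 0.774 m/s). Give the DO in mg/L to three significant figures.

Travel time t = x/v = 25.5 km / (0.774 m/s) = 25500 m / 0.774 m/s = 32950 s = 0.3813 d.
k_1 L₀/(k_a−k_1) = 0.198×32.1/(1.70−0.198) = 6.356/1.502 = 4.232 mg/L.
e^(−k_1 t) = e^(−0.198×0.3813) = 0.9273; e^(−k_a t) = e^(−1.70×0.3813) = 0.5230.
D = 4.232 × (0.9273 − 0.5230) + 3.48 × 0.5230 = 1.711 + 1.820 = 3.531 mg/L.
DO = C_s − D = 10.5 − 3.531 = 6.969 mg/L.

DO ≈ 6.97 mg/L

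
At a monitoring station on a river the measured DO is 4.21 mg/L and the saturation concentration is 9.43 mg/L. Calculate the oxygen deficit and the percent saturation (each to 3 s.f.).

D ≈ 5.22 mg/L; 44.6 % saturation

D = C_s − C = 9.43 − 4.21 = 5.22 mg/L.
% saturation = 4.21/9.43 × 100 = 44.6 %.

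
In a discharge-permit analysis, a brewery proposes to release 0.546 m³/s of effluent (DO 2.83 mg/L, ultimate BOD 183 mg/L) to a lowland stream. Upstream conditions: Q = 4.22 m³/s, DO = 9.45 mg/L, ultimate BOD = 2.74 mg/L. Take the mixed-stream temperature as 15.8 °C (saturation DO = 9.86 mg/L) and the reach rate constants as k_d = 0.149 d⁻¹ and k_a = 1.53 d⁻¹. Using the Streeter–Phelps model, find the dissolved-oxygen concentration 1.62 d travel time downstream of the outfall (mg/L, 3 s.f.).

Mixed DO = (4.22×9.45 + 0.546×2.83)/(4.22+0.546) = 41.42/4.766 = 8.692 mg/L.
Mixed L₀ = (4.22×2.74 + 0.546×183)/(4.766) = 111.5/4.766 = 23.39 mg/L.
Initial deficit D₀ = C_s − DO₀ = 9.86 − 8.692 = 1.168 mg/L.
D(1.62) = [0.149×23.39/(1.53−0.149)](e^(−0.149×1.62) − e^(−1.53×1.62)) + 1.168 e^(−1.53×1.62)
= 2.524 × (0.7855 − 0.08386) + 1.168 × 0.08386 = 1.869 mg/L.
DO = 9.86 − 1.869 = 7.991 mg/L.

DO ≈ 7.99 mg/L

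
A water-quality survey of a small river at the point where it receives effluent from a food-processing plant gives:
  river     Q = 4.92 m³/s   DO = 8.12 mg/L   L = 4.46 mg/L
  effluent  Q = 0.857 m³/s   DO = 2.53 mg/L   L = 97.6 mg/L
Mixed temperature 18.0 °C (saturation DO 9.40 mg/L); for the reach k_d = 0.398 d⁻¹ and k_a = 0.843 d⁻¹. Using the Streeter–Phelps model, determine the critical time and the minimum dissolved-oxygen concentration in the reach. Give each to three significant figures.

Mixed DO = (4.92×8.12 + 0.857×2.53)/(4.92+0.857) = 42.12/5.777 = 7.291 mg/L.
Mixed L₀ = (4.92×4.46 + 0.857×97.6)/(5.777) = 105.6/5.777 = 18.28 mg/L.
Initial deficit D₀ = C_s − DO₀ = 9.40 − 7.291 = 2.109 mg/L.
t_c = (1/0.4450) ln[(0.843/0.398)(1 − 2.109×0.4450/(0.398×18.28))] = 2.247 × ln(1.845) = 1.376 d.
D_c = (0.398/0.843) × 18.28 × e^(−0.398×1.376) = 0.4721 × 18.28 × 0.5783 = 4.990 mg/L.
Minimum DO = 9.40 − 4.990 = 4.410 mg/L.

t_c ≈ 1.38 d; minimum DO ≈ 4.41 mg/L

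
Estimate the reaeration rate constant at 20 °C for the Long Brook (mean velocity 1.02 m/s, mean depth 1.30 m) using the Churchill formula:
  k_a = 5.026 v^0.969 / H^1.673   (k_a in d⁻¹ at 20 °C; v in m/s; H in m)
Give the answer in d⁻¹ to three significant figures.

k_a = 5.026 × 1.02^0.969 / 1.30^1.673 = 5.026 × 1.019 / 1.551 = 3.303 d⁻¹.

k_a ≈ 3.30 d⁻¹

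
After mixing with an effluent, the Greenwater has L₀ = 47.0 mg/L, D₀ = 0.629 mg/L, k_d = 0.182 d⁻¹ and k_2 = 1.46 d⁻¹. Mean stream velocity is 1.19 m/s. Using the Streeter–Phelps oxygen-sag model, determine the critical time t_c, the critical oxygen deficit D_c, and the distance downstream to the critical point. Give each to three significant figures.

t_c ≈ 1.55 d; D_c ≈ 4.42 mg/L; x_c ≈ 160 km

With k_2/k_d = 8.022 and 1 − D₀(k_2−k_d)/(k_d L₀) = 0.9060,
t_c = ln(8.022 × 0.9060) / (1.46 − 0.182) = ln(7.268) / 1.278 = 1.983/1.278 = 1.552 d.
D_c = (k_d/k_2) L₀ e^(−k_d t_c) = (0.182/1.46) × 47.0 × e^(−0.182×1.552) = 0.1247 × 47.0 × 0.7539 = 4.417 mg/L.
x_c = v t_c = 1.19 m/s × 1.552 d × 86400 s/d = 159600 m ≈ 160 km.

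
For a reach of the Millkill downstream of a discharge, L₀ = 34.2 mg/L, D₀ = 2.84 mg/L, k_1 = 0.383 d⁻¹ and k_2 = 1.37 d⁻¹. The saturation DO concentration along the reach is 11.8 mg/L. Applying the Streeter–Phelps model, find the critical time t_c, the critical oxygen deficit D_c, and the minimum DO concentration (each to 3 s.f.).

t_c = [1/(k_2−k_1)] ln[(k_2/k_1)(1 − D₀(k_2−k_1)/(k_1 L₀))]
= [1/(1.37−0.383)] ln[(1.37/0.383)(1 − 2.84×0.9870/(0.383×34.2))]
= (1/0.9870) ln[3.577 × 0.7860] = 1.013 × ln(2.812) = 1.013 × 1.034 = 1.047 d.
D_c = (k_1/k_2) L₀ e^(−k_1 t_c) = (0.383/1.37) × 34.2 × e^(−0.383×1.047) = 0.2796 × 34.2 × 0.6696 = 6.402 mg/L.
Minimum DO = C_s − D_c = 11.8 − 6.402 = 5.398 mg/L.

t_c ≈ 1.05 d; D_c ≈ 6.40 mg/L; min DO ≈ 5.40 mg/L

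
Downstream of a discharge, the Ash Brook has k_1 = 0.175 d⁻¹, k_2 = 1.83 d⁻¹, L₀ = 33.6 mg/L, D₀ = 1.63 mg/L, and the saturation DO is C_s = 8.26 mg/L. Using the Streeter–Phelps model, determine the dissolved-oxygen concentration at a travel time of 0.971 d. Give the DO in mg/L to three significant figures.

DO ≈ 5.59 mg/L

k_1 L₀/(k_2−k_1) = 0.175×33.6/(1.83−0.175) = 5.880/1.655 = 3.553 mg/L.
e^(−k_1 t) = e^(−0.175×0.9710) = 0.8437; e^(−k_2 t) = e^(−1.83×0.9710) = 0.1692.
D = 3.553 × (0.8437 − 0.1692) + 1.63 × 0.1692 = 2.397 + 0.2757 = 2.672 mg/L.
DO = C_s − D = 8.26 − 2.672 = 5.588 mg/L.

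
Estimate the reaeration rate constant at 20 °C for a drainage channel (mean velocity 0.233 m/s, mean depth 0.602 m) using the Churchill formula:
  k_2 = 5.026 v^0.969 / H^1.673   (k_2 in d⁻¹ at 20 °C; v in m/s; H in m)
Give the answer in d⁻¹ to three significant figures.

k_2 ≈ 2.86 d⁻¹

k_2 = 5.026 × 0.233^0.969 / 0.602^1.673 = 5.026 × 0.2438 / 0.4278 = 2.864 d⁻¹.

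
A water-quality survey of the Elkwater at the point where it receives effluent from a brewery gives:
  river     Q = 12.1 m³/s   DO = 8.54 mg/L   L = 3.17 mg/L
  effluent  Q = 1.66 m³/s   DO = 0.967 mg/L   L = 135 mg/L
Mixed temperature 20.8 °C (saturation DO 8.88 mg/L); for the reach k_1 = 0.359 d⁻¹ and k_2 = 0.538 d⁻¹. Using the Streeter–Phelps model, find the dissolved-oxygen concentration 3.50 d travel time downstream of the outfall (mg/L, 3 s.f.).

DO ≈ 3.62 mg/L

Mixed DO = (12.1×8.54 + 1.66×0.967)/(12.1+1.66) = 104.9/13.76 = 7.626 mg/L.
Mixed L₀ = (12.1×3.17 + 1.66×135)/(13.76) = 262.5/13.76 = 19.07 mg/L.
Initial deficit D₀ = C_s − DO₀ = 8.88 − 7.626 = 1.254 mg/L.
D(3.50) = [0.359×19.07/(0.538−0.359)](e^(−0.359×3.50) − e^(−0.538×3.50)) + 1.254 e^(−0.538×3.50)
= 38.25 × (0.2846 − 0.1521) + 1.254 × 0.1521 = 5.260 mg/L.
DO = 8.88 − 5.260 = 3.620 mg/L.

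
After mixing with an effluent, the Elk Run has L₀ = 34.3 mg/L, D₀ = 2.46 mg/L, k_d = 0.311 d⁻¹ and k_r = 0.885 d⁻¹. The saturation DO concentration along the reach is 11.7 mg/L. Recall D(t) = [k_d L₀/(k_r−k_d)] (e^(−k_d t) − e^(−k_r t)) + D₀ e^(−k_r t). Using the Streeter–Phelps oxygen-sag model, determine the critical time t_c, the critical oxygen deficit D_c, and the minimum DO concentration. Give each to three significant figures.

t_c = [1/(k_r−k_d)] ln[(k_r/k_d)(1 − D₀(k_r−k_d)/(k_d L₀))]
= [1/(0.885−0.311)] ln[(0.885/0.311)(1 − 2.46×0.5740/(0.311×34.3))]
= (1/0.5740) ln[2.846 × 0.8676] = 1.742 × ln(2.469) = 1.742 × 0.9038 = 1.575 d.
D_c = (k_d/k_r) L₀ e^(−k_d t_c) = (0.311/0.885) × 34.3 × e^(−0.311×1.575) = 0.3514 × 34.3 × 0.6128 = 7.387 mg/L.
Minimum DO = C_s − D_c = 11.7 − 7.387 = 4.313 mg/L.

t_c ≈ 1.57 d; D_c ≈ 7.39 mg/L; min DO ≈ 4.31 mg/L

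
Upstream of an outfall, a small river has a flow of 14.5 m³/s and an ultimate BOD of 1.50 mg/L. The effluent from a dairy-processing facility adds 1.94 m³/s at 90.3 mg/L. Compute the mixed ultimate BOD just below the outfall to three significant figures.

Flow-weighted mixing: C = (Q_r C_r + Q_w C_w)/(Q_r + Q_w)
= (14.5×1.50 + 1.94×90.3)/(14.5 + 1.94) = 196.9/16.44 = 11.98 mg/L.

12.0 mg/L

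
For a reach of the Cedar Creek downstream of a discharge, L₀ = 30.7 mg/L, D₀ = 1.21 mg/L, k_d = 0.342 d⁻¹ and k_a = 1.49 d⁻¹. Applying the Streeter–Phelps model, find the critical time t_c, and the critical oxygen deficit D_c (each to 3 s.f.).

t_c = [1/(k_a−k_d)] ln[(k_a/k_d)(1 − D₀(k_a−k_d)/(k_d L₀))]
= [1/(1.49−0.342)] ln[(1.49/0.342)(1 − 1.21×1.148/(0.342×30.7))]
= (1/1.148) ln[4.357 × 0.8677] = 0.8711 × ln(3.780) = 0.8711 × 1.330 = 1.158 d.
D_c = (k_d/k_a) L₀ e^(−k_d t_c) = (0.342/1.49) × 30.7 × e^(−0.342×1.158) = 0.2295 × 30.7 × 0.6729 = 4.742 mg/L.

t_c ≈ 1.16 d; D_c ≈ 4.74 mg/L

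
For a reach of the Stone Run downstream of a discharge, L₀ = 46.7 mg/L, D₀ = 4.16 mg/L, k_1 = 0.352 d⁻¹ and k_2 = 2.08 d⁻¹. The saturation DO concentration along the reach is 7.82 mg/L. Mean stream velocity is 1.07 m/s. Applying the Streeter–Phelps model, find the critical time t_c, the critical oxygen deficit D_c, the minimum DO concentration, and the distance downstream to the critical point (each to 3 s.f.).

t_c ≈ 0.695 d; D_c ≈ 6.19 mg/L; min DO ≈ 1.63 mg/L; x_c ≈ 64.3 km

At the critical point dD/dt = 0, so k_1 L₀ e^(−k_1 t) = k_2 D. Substituting D(t) from the Streeter–Phelps equation and solving for t gives
t_c = ln[(k_2/k_1)(1 − D₀(k_2−k_1)/(k_1 L₀))] / (k_2−k_1).
Here k_2−k_1 = 1.728 d⁻¹ and 1 − D₀(k_2−k_1)/(k_1 L₀) = 1 − 4.16×1.728/(0.352×46.7) = 0.5627, so
t_c = ln(5.909 × 0.5627) / 1.728 = 1.201 / 1.728 = 0.6953 d.
D_c = (k_1/k_2) L₀ e^(−k_1 t_c) = (0.352/2.08) × 46.7 × e^(−0.352×0.6953) = 0.1692 × 46.7 × 0.7829 = 6.187 mg/L.
Minimum DO = C_s − D_c = 7.82 − 6.187 = 1.633 mg/L.
x_c = v t_c = 1.07 m/s × 0.6953 d × 86400 s/d = 64280 m ≈ 64.3 km.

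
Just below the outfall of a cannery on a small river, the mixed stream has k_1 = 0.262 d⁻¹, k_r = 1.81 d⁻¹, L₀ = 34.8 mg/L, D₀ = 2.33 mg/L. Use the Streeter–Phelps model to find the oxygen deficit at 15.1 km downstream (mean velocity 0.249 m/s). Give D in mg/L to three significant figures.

Travel time t = x/v = 15.1 km / (0.249 m/s) = 15100 m / 0.249 m/s = 60640 s = 0.7019 d.
k_1 L₀/(k_r−k_1) = 0.262×34.8/(1.81−0.262) = 9.118/1.548 = 5.890 mg/L.
e^(−k_1 t) = e^(−0.262×0.7019) = 0.8320; e^(−k_r t) = e^(−1.81×0.7019) = 0.2807.
D = 5.890 × (0.8320 − 0.2807) + 2.33 × 0.2807 = 3.247 + 0.6541 = 3.901 mg/L.

D ≈ 3.90 mg/L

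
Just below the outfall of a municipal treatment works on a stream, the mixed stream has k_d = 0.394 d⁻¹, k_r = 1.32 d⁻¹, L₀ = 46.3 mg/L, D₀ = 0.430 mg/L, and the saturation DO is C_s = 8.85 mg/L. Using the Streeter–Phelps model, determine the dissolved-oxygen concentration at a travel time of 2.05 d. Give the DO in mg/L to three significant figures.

DO ≈ 1.35 mg/L

k_d L₀/(k_r−k_d) = 0.394×46.3/(1.32−0.394) = 18.24/0.9260 = 19.70 mg/L.
e^(−k_d t) = e^(−0.394×2.050) = 0.4459; e^(−k_r t) = e^(−1.32×2.050) = 0.06680.
D = 19.70 × (0.4459 − 0.06680) + 0.430 × 0.06680 = 7.468 + 0.02873 = 7.497 mg/L.
DO = C_s − D = 8.85 − 7.497 = 1.353 mg/L.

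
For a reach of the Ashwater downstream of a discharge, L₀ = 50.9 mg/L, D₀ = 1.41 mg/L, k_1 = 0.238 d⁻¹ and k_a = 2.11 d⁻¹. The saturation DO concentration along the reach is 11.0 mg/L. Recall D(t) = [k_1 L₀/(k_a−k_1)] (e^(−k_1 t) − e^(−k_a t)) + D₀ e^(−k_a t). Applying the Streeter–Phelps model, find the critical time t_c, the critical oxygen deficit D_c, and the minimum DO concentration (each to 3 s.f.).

With k_a/k_1 = 8.866 and 1 − D₀(k_a−k_1)/(k_1 L₀) = 0.7821,
t_c = ln(8.866 × 0.7821) / (2.11 − 0.238) = ln(6.934) / 1.872 = 1.936/1.872 = 1.034 d.
L(t_c) = L₀ e^(−k_1 t_c) = 50.9 × 0.7818 = 39.79 mg/L, and at the critical point k_a D_c = k_1 L, so D_c = (0.238/2.11) × 39.79 = 4.488 mg/L.
Minimum DO = C_s − D_c = 11.0 − 4.488 = 6.512 mg/L.

t_c ≈ 1.03 d; D_c ≈ 4.49 mg/L; min DO ≈ 6.51 mg/L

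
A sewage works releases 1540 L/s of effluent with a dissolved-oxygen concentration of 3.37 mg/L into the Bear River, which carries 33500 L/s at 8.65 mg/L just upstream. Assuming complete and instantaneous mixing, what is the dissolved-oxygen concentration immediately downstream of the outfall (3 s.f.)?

8.42 mg/L

Flow-weighted mixing: C = (Q_r C_r + Q_w C_w)/(Q_r + Q_w)
= (33500×8.65 + 1540×3.37)/(33500 + 1540) = 295000/35040 = 8.418 mg/L.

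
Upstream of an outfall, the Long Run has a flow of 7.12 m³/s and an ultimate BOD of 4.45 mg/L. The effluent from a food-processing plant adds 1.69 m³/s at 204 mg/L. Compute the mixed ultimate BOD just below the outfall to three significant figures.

Flow-weighted mixing: C = (Q_r C_r + Q_w C_w)/(Q_r + Q_w)
= (7.12×4.45 + 1.69×204)/(7.12 + 1.69) = 376.4/8.810 = 42.73 mg/L.

42.7 mg/L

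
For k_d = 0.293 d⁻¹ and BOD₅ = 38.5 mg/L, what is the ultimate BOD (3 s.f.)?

L₀ ≈ 50.1 mg/L

BOD₅ = L₀(1 − e^(−5k_d)) ⇒ L₀ = BOD₅ / (1 − e^(−5×0.293))
= 38.5 / (1 − 0.2311) = 38.5 / 0.7689 = 50.07 mg/L.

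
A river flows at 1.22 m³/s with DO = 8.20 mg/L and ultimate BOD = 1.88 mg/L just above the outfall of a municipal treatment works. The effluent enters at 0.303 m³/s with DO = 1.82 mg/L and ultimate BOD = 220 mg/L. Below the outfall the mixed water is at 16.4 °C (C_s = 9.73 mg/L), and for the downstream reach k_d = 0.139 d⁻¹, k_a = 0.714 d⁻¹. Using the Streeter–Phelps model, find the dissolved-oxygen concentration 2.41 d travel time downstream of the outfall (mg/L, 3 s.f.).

Mixed DO = (1.22×8.20 + 0.303×1.82)/(1.22+0.303) = 10.56/1.523 = 6.931 mg/L.
Mixed L₀ = (1.22×1.88 + 0.303×220)/(1.523) = 68.95/1.523 = 45.27 mg/L.
Initial deficit D₀ = C_s − DO₀ = 9.73 − 6.931 = 2.799 mg/L.
D(2.41) = [0.139×45.27/(0.714−0.139)](e^(−0.139×2.41) − e^(−0.714×2.41)) + 2.799 e^(−0.714×2.41)
= 10.94 × (0.7153 − 0.1789) + 2.799 × 0.1789 = 6.372 mg/L.
DO = 9.73 − 6.372 = 3.358 mg/L.

DO ≈ 3.36 mg/L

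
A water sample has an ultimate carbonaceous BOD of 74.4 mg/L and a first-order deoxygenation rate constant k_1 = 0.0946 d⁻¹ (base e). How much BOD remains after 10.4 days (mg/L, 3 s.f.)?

L ≈ 27.8 mg/L

L_t = L₀ e^(−k_1 t) = 74.4 × e^(−0.0946×10.4) = 74.4 × 0.3739 = 27.82 mg/L.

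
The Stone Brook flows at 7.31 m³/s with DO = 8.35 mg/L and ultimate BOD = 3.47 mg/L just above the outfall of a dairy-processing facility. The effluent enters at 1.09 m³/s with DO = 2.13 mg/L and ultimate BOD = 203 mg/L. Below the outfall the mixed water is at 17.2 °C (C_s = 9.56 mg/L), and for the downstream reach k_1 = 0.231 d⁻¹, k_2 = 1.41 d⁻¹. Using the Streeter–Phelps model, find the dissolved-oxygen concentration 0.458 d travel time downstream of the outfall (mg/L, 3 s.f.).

DO ≈ 6.34 mg/L

Mixed DO = (7.31×8.35 + 1.09×2.13)/(7.31+1.09) = 63.36/8.400 = 7.543 mg/L.
Mixed L₀ = (7.31×3.47 + 1.09×203)/(8.400) = 246.6/8.400 = 29.36 mg/L.
Initial deficit D₀ = C_s − DO₀ = 9.56 − 7.543 = 2.017 mg/L.
D(0.458) = [0.231×29.36/(1.41−0.231)](e^(−0.231×0.458) − e^(−1.41×0.458)) + 2.017 e^(−1.41×0.458)
= 5.753 × (0.8996 − 0.5243) + 2.017 × 0.5243 = 3.217 mg/L.
DO = 9.56 − 3.217 = 6.343 mg/L.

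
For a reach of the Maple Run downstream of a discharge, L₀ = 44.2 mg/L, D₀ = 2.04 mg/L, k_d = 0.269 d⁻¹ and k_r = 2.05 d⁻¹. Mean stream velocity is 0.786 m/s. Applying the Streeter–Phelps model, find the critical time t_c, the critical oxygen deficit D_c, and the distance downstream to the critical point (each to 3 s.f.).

t_c ≈ 0.936 d; D_c ≈ 4.51 mg/L; x_c ≈ 63.5 km

t_c = [1/(k_r−k_d)] ln[(k_r/k_d)(1 − D₀(k_r−k_d)/(k_d L₀))]
= [1/(2.05−0.269)] ln[(2.05/0.269)(1 − 2.04×1.781/(0.269×44.2))]
= (1/1.781) ln[7.621 × 0.6944] = 0.5615 × ln(5.292) = 0.5615 × 1.666 = 0.9355 d.
L(t_c) = L₀ e^(−k_d t_c) = 44.2 × 0.7775 = 34.37 mg/L, and at the critical point k_r D_c = k_d L, so D_c = (0.269/2.05) × 34.37 = 4.509 mg/L.
x_c = v t_c = 0.786 m/s × 0.9355 d × 86400 s/d = 63530 m ≈ 63.5 km.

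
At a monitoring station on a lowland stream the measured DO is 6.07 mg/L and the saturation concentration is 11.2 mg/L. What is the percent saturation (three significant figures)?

54.2 % saturation

% saturation = C/C_s × 100 = 6.07/11.2 × 100 = 54.2 %.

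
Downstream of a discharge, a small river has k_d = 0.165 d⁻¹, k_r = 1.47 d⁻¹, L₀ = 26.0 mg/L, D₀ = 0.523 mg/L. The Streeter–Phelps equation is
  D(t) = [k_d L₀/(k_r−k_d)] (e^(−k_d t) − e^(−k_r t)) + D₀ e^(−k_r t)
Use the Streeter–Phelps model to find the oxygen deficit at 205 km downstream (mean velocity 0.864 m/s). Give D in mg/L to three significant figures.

Travel time t = x/v = 205 km / (0.864 m/s) = 205000 m / 0.864 m/s = 237300 s = 2.746 d.
k_d L₀/(k_r−k_d) = 0.165×26.0/(1.47−0.165) = 4.290/1.305 = 3.287 mg/L.
e^(−k_d t) = e^(−0.165×2.746) = 0.6356; e^(−k_r t) = e^(−1.47×2.746) = 0.01765.
D = 3.287 × (0.6356 − 0.01765) + 0.523 × 0.01765 = 2.032 + 0.009232 = 2.041 mg/L.

D ≈ 2.04 mg/L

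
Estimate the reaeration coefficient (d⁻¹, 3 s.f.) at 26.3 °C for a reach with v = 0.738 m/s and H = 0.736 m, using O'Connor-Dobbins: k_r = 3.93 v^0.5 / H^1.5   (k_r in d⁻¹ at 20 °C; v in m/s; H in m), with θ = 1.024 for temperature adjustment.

k_r ≈ 6.21 d⁻¹

k_r(20) = 3.93 × 0.738^0.5 / 0.736^1.5 = 3.93 × 0.8591 / 0.6314 = 5.347 d⁻¹.
k_r(26.3) = 5.347 × 1.024^(26.3−20) = 5.347 × 1.161 = 6.209 d⁻¹.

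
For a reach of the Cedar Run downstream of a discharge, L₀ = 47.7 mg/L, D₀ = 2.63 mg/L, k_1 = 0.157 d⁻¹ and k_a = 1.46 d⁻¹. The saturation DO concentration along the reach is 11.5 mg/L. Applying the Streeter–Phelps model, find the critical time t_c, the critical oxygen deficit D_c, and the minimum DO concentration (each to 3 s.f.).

t_c = [1/(k_a−k_1)] ln[(k_a/k_1)(1 − D₀(k_a−k_1)/(k_1 L₀))]
= [1/(1.46−0.157)] ln[(1.46/0.157)(1 − 2.63×1.303/(0.157×47.7))]
= (1/1.303) ln[9.299 × 0.5424] = 0.7675 × ln(5.044) = 0.7675 × 1.618 = 1.242 d.
L(t_c) = L₀ e^(−k_1 t_c) = 47.7 × 0.8229 = 39.25 mg/L, and at the critical point k_a D_c = k_1 L, so D_c = (0.157/1.46) × 39.25 = 4.221 mg/L.
Minimum DO = C_s − D_c = 11.5 − 4.221 = 7.279 mg/L.

t_c ≈ 1.24 d; D_c ≈ 4.22 mg/L; min DO ≈ 7.28 mg/L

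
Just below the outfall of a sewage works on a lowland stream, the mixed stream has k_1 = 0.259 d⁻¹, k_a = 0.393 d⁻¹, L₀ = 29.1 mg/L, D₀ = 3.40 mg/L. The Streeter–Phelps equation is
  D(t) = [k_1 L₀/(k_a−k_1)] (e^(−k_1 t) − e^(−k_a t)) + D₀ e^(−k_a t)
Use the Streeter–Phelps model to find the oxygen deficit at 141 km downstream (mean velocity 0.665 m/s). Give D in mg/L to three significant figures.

D ≈ 9.64 mg/L

Travel time t = x/v = 141 km / (0.665 m/s) = 141000 m / 0.665 m/s = 212000 s = 2.454 d.
k_1 L₀/(k_a−k_1) = 0.259×29.1/(0.393−0.259) = 7.537/0.1340 = 56.25 mg/L.
e^(−k_1 t) = e^(−0.259×2.454) = 0.5296; e^(−k_a t) = e^(−0.393×2.454) = 0.3812.
D = 56.25 × (0.5296 − 0.3812) + 3.40 × 0.3812 = 8.348 + 1.296 = 9.644 mg/L.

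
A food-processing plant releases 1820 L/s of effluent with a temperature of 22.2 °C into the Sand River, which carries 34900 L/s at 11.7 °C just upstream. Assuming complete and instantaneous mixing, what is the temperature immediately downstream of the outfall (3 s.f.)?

12.2 °C

Flow-weighted mixing: C = (Q_r C_r + Q_w C_w)/(Q_r + Q_w)
= (34900×11.7 + 1820×22.2)/(34900 + 1820) = 448700/36720 = 12.22 °C.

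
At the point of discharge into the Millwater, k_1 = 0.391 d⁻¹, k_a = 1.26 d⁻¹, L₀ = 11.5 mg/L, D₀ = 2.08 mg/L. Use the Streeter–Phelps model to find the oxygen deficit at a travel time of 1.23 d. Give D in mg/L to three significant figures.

k_1 L₀/(k_a−k_1) = 0.391×11.5/(1.26−0.391) = 4.497/0.8690 = 5.174 mg/L.
e^(−k_1 t) = e^(−0.391×1.230) = 0.6182; e^(−k_a t) = e^(−1.26×1.230) = 0.2123.
D = 5.174 × (0.6182 − 0.2123) + 2.08 × 0.2123 = 2.100 + 0.4416 = 2.542 mg/L.

D ≈ 2.54 mg/L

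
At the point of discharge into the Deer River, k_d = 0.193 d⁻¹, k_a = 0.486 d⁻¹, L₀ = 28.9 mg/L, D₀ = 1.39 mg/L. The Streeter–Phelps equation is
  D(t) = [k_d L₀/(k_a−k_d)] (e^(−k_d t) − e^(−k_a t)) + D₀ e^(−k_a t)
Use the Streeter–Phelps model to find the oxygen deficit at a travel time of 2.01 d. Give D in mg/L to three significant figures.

D ≈ 6.27 mg/L

k_d L₀/(k_a−k_d) = 0.193×28.9/(0.486−0.193) = 5.578/0.2930 = 19.04 mg/L.
e^(−k_d t) = e^(−0.193×2.010) = 0.6785; e^(−k_a t) = e^(−0.486×2.010) = 0.3765.
D = 19.04 × (0.6785 − 0.3765) + 1.39 × 0.3765 = 5.748 + 0.5233 = 6.272 mg/L.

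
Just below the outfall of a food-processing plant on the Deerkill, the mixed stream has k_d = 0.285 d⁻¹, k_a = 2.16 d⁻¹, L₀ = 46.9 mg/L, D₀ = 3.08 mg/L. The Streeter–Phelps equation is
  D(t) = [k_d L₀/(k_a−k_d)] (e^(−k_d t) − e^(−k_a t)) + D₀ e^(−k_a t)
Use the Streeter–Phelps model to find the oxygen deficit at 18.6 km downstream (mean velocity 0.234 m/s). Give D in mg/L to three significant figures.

D ≈ 4.93 mg/L

Travel time t = x/v = 18.6 km / (0.234 m/s) = 18600 m / 0.234 m/s = 79490 s = 0.9200 d.
k_d L₀/(k_a−k_d) = 0.285×46.9/(2.16−0.285) = 13.37/1.875 = 7.129 mg/L.
e^(−k_d t) = e^(−0.285×0.9200) = 0.7694; e^(−k_a t) = e^(−2.16×0.9200) = 0.1371.
D = 7.129 × (0.7694 − 0.1371) + 3.08 × 0.1371 = 4.507 + 0.4222 = 4.930 mg/L.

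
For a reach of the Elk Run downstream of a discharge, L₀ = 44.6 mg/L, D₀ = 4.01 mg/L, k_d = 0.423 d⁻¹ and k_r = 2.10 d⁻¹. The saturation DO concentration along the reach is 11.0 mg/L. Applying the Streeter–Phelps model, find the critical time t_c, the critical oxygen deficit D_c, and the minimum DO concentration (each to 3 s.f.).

t_c = [1/(k_r−k_d)] ln[(k_r/k_d)(1 − D₀(k_r−k_d)/(k_d L₀))]
= [1/(2.10−0.423)] ln[(2.10/0.423)(1 − 4.01×1.677/(0.423×44.6))]
= (1/1.677) ln[4.965 × 0.6435] = 0.5963 × ln(3.195) = 0.5963 × 1.162 = 0.6926 d.
L(t_c) = L₀ e^(−k_d t_c) = 44.6 × 0.7460 = 33.27 mg/L, and at the critical point k_r D_c = k_d L, so D_c = (0.423/2.10) × 33.27 = 6.702 mg/L.
Minimum DO = C_s − D_c = 11.0 − 6.702 = 4.298 mg/L.

t_c ≈ 0.693 d; D_c ≈ 6.70 mg/L; min DO ≈ 4.30 mg/L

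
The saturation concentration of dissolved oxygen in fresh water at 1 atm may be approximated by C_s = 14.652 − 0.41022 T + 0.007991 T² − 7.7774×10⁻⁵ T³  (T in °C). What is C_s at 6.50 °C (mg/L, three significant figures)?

C_s = 14.652 − 0.41022×6.50 + 0.007991×6.50² − 7.7774×10⁻⁵×6.50³ = 12.30 mg/L.

C_s ≈ 12.3 mg/L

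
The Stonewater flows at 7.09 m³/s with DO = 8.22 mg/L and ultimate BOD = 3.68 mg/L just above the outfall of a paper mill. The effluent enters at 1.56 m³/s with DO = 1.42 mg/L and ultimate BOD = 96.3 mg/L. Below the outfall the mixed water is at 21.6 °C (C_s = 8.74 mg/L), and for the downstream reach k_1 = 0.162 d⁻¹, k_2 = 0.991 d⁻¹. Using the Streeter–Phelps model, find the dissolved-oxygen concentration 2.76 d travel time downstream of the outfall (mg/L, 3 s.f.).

DO ≈ 6.34 mg/L

Mixed DO = (7.09×8.22 + 1.56×1.42)/(7.09+1.56) = 60.50/8.650 = 6.994 mg/L.
Mixed L₀ = (7.09×3.68 + 1.56×96.3)/(8.650) = 176.3/8.650 = 20.38 mg/L.
Initial deficit D₀ = C_s − DO₀ = 8.74 − 6.994 = 1.746 mg/L.
D(2.76) = [0.162×20.38/(0.991−0.162)](e^(−0.162×2.76) − e^(−0.991×2.76)) + 1.746 e^(−0.991×2.76)
= 3.983 × (0.6395 − 0.06488) + 1.746 × 0.06488 = 2.402 mg/L.
DO = 8.74 − 2.402 = 6.338 mg/L.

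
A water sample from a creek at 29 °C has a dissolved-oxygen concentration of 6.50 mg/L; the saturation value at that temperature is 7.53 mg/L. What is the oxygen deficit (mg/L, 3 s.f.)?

D = C_s − C = 7.53 − 6.50 = 1.03 mg/L.

D ≈ 1.03 mg/L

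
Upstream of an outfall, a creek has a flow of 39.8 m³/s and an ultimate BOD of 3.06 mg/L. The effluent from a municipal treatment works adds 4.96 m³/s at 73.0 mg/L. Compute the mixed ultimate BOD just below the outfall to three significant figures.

10.8 mg/L

Flow-weighted mixing: C = (Q_r C_r + Q_w C_w)/(Q_r + Q_w)
= (39.8×3.06 + 4.96×73.0)/(39.8 + 4.96) = 483.9/44.76 = 10.81 mg/L.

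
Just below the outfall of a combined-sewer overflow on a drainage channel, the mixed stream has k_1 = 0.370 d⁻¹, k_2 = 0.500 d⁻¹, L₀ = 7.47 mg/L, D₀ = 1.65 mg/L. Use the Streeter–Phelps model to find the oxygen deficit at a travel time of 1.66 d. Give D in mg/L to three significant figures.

D ≈ 2.95 mg/L

k_1 L₀/(k_2−k_1) = 0.370×7.47/(0.500−0.370) = 2.764/0.1300 = 21.26 mg/L.
e^(−k_1 t) = e^(−0.370×1.660) = 0.5411; e^(−k_2 t) = e^(−0.500×1.660) = 0.4360.
D = 21.26 × (0.5411 − 0.4360) + 1.65 × 0.4360 = 2.233 + 0.7195 = 2.952 mg/L.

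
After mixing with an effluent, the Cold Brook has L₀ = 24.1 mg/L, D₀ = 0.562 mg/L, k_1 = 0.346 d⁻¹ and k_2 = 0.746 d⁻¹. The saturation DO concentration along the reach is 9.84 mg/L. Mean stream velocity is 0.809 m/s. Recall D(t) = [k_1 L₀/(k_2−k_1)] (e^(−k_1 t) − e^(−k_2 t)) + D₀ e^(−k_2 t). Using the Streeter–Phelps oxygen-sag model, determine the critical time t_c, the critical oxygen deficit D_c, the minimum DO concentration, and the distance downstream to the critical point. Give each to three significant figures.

t_c ≈ 1.85 d; D_c ≈ 5.89 mg/L; min DO ≈ 3.95 mg/L; x_c ≈ 129 km

At the critical point dD/dt = 0, so k_1 L₀ e^(−k_1 t) = k_2 D. Substituting D(t) from the Streeter–Phelps equation and solving for t gives
t_c = ln[(k_2/k_1)(1 − D₀(k_2−k_1)/(k_1 L₀))] / (k_2−k_1).
Here k_2−k_1 = 0.4000 d⁻¹ and 1 − D₀(k_2−k_1)/(k_1 L₀) = 1 − 0.562×0.4000/(0.346×24.1) = 0.9730, so
t_c = ln(2.156 × 0.9730) / 0.4000 = 0.7410 / 0.4000 = 1.852 d.
D_c = (k_1/k_2) L₀ e^(−k_1 t_c) = (0.346/0.746) × 24.1 × e^(−0.346×1.852) = 0.4638 × 24.1 × 0.5268 = 5.888 mg/L.
Minimum DO = C_s − D_c = 9.84 − 5.888 = 3.952 mg/L.
x_c = v t_c = 0.809 m/s × 1.852 d × 86400 s/d = 129500 m ≈ 129 km.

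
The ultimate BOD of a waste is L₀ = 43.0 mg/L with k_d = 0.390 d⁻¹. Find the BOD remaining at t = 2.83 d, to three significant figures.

L ≈ 14.3 mg/L

L_t = L₀ e^(−k_d t) = 43.0 × e^(−0.390×2.83) = 43.0 × 0.3316 = 14.26 mg/L.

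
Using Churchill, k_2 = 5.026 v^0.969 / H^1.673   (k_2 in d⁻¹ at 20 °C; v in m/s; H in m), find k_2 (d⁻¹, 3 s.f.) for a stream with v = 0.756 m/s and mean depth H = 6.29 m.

k_2 ≈ 0.177 d⁻¹

k_2 = 5.026 × 0.756^0.969 / 6.29^1.673 = 5.026 × 0.7626 / 21.68 = 0.1768 d⁻¹.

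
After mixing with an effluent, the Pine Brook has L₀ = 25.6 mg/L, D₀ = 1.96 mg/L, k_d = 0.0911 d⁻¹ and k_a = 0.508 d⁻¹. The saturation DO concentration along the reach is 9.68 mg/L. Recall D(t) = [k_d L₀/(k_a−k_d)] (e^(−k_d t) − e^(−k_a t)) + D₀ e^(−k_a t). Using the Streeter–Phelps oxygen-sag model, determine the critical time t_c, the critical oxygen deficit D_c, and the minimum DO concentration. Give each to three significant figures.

t_c ≈ 3.09 d; D_c ≈ 3.47 mg/L; min DO ≈ 6.21 mg/L

With k_a/k_d = 5.576 and 1 − D₀(k_a−k_d)/(k_d L₀) = 0.6496,
t_c = ln(5.576 × 0.6496) / (0.508 − 0.0911) = ln(3.623) / 0.4169 = 1.287/0.4169 = 3.087 d.
L(t_c) = L₀ e^(−k_d t_c) = 25.6 × 0.7548 = 19.32 mg/L, and at the critical point k_a D_c = k_d L, so D_c = (0.0911/0.508) × 19.32 = 3.465 mg/L.
Minimum DO = C_s − D_c = 9.68 − 3.465 = 6.215 mg/L.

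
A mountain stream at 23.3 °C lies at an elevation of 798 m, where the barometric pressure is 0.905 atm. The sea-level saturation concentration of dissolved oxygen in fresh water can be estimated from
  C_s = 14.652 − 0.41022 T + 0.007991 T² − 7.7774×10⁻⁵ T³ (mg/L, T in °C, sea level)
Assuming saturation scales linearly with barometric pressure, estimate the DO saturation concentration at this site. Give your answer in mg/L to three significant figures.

C_s ≈ 7.65 mg/L

At sea level: C_s = 14.652 − 0.41022×23.3 + 0.007991×23.3² − 7.7774×10⁻⁵×23.3³ = 8.448 mg/L.
Pressure correction: C_s' = 8.448 × 0.905 = 7.646 mg/L.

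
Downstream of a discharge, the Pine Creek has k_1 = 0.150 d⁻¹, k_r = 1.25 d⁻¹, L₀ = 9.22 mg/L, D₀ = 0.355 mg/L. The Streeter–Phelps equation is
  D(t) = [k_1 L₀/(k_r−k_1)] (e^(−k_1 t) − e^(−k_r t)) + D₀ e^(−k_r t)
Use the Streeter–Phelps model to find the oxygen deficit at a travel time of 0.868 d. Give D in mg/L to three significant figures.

D ≈ 0.799 mg/L

k_1 L₀/(k_r−k_1) = 0.150×9.22/(1.25−0.150) = 1.383/1.100 = 1.257 mg/L.
e^(−k_1 t) = e^(−0.150×0.8680) = 0.8779; e^(−k_r t) = e^(−1.25×0.8680) = 0.3379.
D = 1.257 × (0.8779 − 0.3379) + 0.355 × 0.3379 = 0.6789 + 0.1200 = 0.7989 mg/L.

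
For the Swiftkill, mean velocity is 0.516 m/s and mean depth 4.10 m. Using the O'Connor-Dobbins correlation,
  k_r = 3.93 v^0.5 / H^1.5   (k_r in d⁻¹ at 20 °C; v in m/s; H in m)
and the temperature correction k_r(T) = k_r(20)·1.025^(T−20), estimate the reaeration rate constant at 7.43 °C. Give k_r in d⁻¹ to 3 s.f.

k_r ≈ 0.249 d⁻¹

k_r(20) = 3.93 × 0.516^0.5 / 4.10^1.5 = 3.93 × 0.7183 / 8.302 = 0.3400 d⁻¹.
k_r(7.43) = 0.3400 × 1.025^(7.43−20) = 0.3400 × 0.7332 = 0.2493 d⁻¹.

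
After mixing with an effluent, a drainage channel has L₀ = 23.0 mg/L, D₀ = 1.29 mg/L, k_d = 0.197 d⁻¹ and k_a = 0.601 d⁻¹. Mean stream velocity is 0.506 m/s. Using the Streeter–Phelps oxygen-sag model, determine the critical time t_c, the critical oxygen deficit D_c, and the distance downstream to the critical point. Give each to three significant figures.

t_c ≈ 2.46 d; D_c ≈ 4.65 mg/L; x_c ≈ 107 km

t_c = [1/(k_a−k_d)] ln[(k_a/k_d)(1 − D₀(k_a−k_d)/(k_d L₀))]
= [1/(0.601−0.197)] ln[(0.601/0.197)(1 − 1.29×0.4040/(0.197×23.0))]
= (1/0.4040) ln[3.051 × 0.8850] = 2.475 × ln(2.700) = 2.475 × 0.9932 = 2.458 d.
D_c = (k_d/k_a) L₀ e^(−k_d t_c) = (0.197/0.601) × 23.0 × e^(−0.197×2.458) = 0.3278 × 23.0 × 0.6161 = 4.645 mg/L.
x_c = v t_c = 0.506 m/s × 2.458 d × 86400 s/d = 107500 m ≈ 107 km.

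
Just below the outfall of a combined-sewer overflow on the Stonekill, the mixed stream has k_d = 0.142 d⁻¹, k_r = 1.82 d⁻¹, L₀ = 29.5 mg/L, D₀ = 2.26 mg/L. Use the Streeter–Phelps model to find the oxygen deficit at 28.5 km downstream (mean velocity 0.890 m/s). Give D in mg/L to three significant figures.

D ≈ 2.25 mg/L

Travel time t = x/v = 28.5 km / (0.890 m/s) = 28500 m / 0.890 m/s = 32020 s = 0.3706 d.
k_d L₀/(k_r−k_d) = 0.142×29.5/(1.82−0.142) = 4.189/1.678 = 2.496 mg/L.
e^(−k_d t) = e^(−0.142×0.3706) = 0.9487; e^(−k_r t) = e^(−1.82×0.3706) = 0.5094.
D = 2.496 × (0.9487 − 0.5094) + 2.26 × 0.5094 = 1.097 + 1.151 = 2.248 mg/L.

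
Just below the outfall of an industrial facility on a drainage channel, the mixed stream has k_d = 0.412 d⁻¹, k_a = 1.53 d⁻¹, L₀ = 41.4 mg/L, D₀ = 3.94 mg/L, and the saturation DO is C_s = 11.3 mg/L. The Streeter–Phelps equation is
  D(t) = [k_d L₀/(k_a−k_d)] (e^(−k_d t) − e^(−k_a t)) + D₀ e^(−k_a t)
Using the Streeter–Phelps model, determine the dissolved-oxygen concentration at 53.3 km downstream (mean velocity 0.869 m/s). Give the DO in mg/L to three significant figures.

DO ≈ 3.73 mg/L

Travel time t = x/v = 53.3 km / (0.869 m/s) = 53300 m / 0.869 m/s = 61330 s = 0.7099 d.
k_d L₀/(k_a−k_d) = 0.412×41.4/(1.53−0.412) = 17.06/1.118 = 15.26 mg/L.
e^(−k_d t) = e^(−0.412×0.7099) = 0.7464; e^(−k_a t) = e^(−1.53×0.7099) = 0.3375.
D = 15.26 × (0.7464 − 0.3375) + 3.94 × 0.3375 = 6.238 + 1.330 = 7.568 mg/L.
DO = C_s − D = 11.3 − 7.568 = 3.732 mg/L.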